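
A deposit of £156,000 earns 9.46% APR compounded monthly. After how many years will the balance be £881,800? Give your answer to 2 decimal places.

18.38 years

Periodic rate i = 0.0946/12 = 0.00788333.
n = ln(881800/156000) / ln(1+0.00788333) = ln(5.65256) / 0.007852 = 220.5828 months
= 220.5828/12 years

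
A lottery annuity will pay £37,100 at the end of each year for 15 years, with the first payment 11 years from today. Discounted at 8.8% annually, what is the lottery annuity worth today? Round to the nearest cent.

Value one period before first payment (t=10): 37100 × [1 − (1+0.088)^(−15)] / 0.088 = 37100 × 8.156748 = 302,615.3356
Discount back 10 years: 302,615.3356 × (1+0.088)^(−10) = 302,615.3356 × 0.430240 = 130,197.3004

£130,197.30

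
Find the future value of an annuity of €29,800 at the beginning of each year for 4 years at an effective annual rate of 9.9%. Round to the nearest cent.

FV = PMT · [(1+i)^n − 1] / i × (1+i) = 29800 · 5.092958 = 151,770.1351
(annuity-due: payments at period start, so ×(1+i).)

€151,770.14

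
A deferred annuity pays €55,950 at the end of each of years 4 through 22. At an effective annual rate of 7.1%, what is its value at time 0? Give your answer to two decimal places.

Value one period before first payment (t=3): 55950 × [1 − (1+0.071)^(−19)] / 0.071 = 55950 × 10.258536 = 573,965.0760
PV₀ = 573,965.0760 / (1+0.071)^3 = 573,965.0760 / 1.228481 = 467,215.2989

€467,215.30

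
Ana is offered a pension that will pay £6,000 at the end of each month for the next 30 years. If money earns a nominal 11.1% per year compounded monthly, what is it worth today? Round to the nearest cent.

Periodic rate i = 0.111/12 = 0.00925; n = 30 × 12 = 360 periods.
Annuity factor a(360|0.00925) = 104.178897; PV = 6000 × 104.178897 = 625,073.3823

£625,073.38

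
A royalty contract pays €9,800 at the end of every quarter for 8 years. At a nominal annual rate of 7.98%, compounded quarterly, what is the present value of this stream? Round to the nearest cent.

i = 0.0798/4 = 0.01995 per quarter; n = 8·4 = 32.
PV = 9800 × [1 − (1+0.01995)^(−32)] / 0.01995 = 9800 × 23.485396 = 230,156.8841

€230,156.88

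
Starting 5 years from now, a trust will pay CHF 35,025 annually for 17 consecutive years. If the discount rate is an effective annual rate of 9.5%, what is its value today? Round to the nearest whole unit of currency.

CHF 201,625

Value one period before first payment (t=4): 35025 × [1 − (1+0.095)^(−17)] / 0.095 = 35025 × 8.276037 = 289,868.1883
PV₀ = 289,868.1883 / (1+0.095)^4 = 289,868.1883 / 1.437661 = 201,624.8603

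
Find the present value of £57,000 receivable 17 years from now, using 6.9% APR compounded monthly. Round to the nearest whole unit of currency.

With 12 periods per year: i = 0.00575, n = 204.
PV = FV·(1+i)^(−n) = 57,000 × 0.310479 = 17,697.2767

£17,697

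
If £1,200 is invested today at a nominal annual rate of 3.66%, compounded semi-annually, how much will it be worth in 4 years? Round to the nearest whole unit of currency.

£1,387

i = 0.0366/2 = 0.0183 per half-year; n = 4·2 = 8.
FV = PV·(1+i)^n = 1,200 × 1.156128 = 1,387.3537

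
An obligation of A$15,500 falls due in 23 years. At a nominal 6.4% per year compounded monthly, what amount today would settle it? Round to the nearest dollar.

A$3,571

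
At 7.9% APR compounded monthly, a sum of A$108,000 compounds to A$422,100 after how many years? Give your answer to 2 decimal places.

Periodic rate i = 0.079/12 = 0.00658333.
n = ln(422100/108000) / ln(1+0.00658333) = ln(3.90833) / 0.006562 = 207.7356 months
= 207.7356/12 years

17.31 years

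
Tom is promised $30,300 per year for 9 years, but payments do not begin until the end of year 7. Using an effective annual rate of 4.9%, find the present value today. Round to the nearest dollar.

$162,354

Value one period before first payment (t=6): 30300 × [1 − (1+0.049)^(−9)] / 0.049 = 30300 × 7.139581 = 216,329.2998
Discount back 6 years: 216,329.2998 × (1+0.049)^(−6) = 216,329.2998 × 0.750494 = 162,353.7841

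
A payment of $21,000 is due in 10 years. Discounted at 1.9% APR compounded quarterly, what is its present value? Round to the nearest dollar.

$17,374

Periodic rate i = 0.019/4 = 0.00475; n = 10 × 4 = 40 periods.
PV = 21,000 / (1 + 0.00475)^40 = 21,000 / 1.208706 = 17,373.9553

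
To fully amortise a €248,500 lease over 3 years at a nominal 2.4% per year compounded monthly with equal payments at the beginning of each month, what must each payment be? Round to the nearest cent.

€7,146.86

i = 0.024/12 = 0.002 per month; n = 3·12 = 36.
PMT = 248500 / ( [1 − (1+0.002)^(−36)] / 0.002 × (1+i) ) = 248500 / 34.770499 = 7,146.8633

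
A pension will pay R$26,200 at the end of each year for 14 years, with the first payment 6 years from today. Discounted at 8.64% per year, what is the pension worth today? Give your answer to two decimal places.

R$137,569.54

Value one period before first payment (t=5): 26200 × [1 − (1+0.0864)^(−14)] / 0.0864 = 26200 × 7.946388 = 208,195.3738
PV₀ = 208,195.3738 / (1+0.0864)^5 = 208,195.3738 / 1.513383 = 137,569.5417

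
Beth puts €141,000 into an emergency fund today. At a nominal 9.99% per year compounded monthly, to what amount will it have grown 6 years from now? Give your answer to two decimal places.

With 12 periods per year: i = 0.008325, n = 72.
FV = PV·(1+i)^n = 141,000 × 1.816513 = 256,128.3406

€256,128.34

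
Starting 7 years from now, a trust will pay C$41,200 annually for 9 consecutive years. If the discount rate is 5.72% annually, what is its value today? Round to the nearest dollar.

C$203,180

Value one period before first payment (t=6): 41200 × [1 − (1+0.0572)^(−9)] / 0.0572 = 41200 × 6.885355 = 283,676.6383
PV₀ = 283,676.6383 / (1+0.0572)^6 = 283,676.6383 / 1.396185 = 203,179.8545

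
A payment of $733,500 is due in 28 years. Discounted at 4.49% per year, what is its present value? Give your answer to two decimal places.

$214,440.94

Discount factor = (1+0.0449)^(−28) = 0.292353; PV = 733,500 × 0.292353 = 214,440.9395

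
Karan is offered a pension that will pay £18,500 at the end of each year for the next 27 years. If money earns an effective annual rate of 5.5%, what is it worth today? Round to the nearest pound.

£257,115

Annuity factor a(27|0.055) = 13.898100; PV = 18500 × 13.898100 = 257,114.8484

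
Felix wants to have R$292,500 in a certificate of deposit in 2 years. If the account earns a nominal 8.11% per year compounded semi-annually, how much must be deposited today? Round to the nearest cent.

R$249,502.01

i = 0.0811/2 = 0.04055 per half-year; n = 2·2 = 4.
PV = 292,500 / (1 + 0.04055)^4 = 292,500 / 1.172335 = 249,502.0143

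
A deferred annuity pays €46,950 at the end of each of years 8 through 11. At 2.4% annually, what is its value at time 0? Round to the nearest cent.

€149,968.02

PV at t=7 (ordinary 4-year annuity): 46950 × a(4|0.024) = 46950 × 3.771054 = 177,050.9897
PV₀ = 177,050.9897 / (1+0.024)^7 = 177,050.9897 / 1.180592 = 149,968.0216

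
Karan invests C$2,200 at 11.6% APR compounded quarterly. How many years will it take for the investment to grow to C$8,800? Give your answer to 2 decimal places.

Periodic rate i = 0.116/4 = 0.029.
n = ln(8800/2200) / ln(1+0.029) = ln(4.00000) / 0.028587 = 48.4931 quarters
= 48.4931/4 years

12.12 years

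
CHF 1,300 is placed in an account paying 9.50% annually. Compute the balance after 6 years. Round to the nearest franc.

1,300 × (1+0.095)^6 = 1,300 × 1.723791 = 2,240.9288

CHF 2,241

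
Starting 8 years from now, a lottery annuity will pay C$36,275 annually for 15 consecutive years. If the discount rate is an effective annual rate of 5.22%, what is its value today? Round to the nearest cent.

PV at t=7 (ordinary 15-year annuity): 36275 × a(15|0.0522) = 36275 × 10.227015 = 370,984.9542
Discount back 7 years: 370,984.9542 × (1+0.0522)^(−7) = 370,984.9542 × 0.700345 = 259,817.3892

C$259,817.39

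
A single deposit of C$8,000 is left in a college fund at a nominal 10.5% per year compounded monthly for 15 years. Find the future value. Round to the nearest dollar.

Periodic rate i = 0.105/12 = 0.00875; n = 15 × 12 = 180 periods.
FV = PV·(1+i)^n = 8,000 × 4.797761 = 38,382.0864

C$38,382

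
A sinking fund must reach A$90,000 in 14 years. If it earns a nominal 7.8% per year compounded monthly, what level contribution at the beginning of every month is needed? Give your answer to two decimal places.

A$295.08

With 12 periods per year: i = 0.0065, n = 168.
PMT = 90000 / ( [(1+0.0065)^168 − 1] / 0.0065 × (1+i) ) = 90000 / 305.002937 = 295.0791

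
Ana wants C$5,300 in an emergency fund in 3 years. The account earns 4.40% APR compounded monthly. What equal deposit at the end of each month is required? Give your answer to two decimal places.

Periodic rate i = 0.044/12 = 0.00366667; n = 3 × 12 = 36 periods.
PMT = 5300 / ( [(1+0.00366667)^36 − 1] / 0.00366667 ) = 5300 / 38.408967 = 137.9886

C$137.99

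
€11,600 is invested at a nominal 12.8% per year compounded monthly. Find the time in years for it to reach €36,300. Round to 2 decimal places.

8.96 years

Periodic rate i = 0.128/12 = 0.0106667.
n = ln(36300/11600) / ln(1+0.0106667) = ln(3.12931) / 0.010610 = 107.5206 months
= 107.5206/12 years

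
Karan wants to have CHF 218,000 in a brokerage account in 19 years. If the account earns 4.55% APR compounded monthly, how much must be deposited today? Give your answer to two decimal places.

CHF 91,985.40

With 12 periods per year: i = 0.00379167, n = 228.
PV = 218,000 / (1 + 0.00379167)^228 = 218,000 / 2.369941 = 91,985.4010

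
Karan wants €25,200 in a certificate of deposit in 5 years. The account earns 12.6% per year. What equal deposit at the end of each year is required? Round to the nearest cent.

FV-annuity factor = 6.429014; PMT = 25200 / 6.429014 = 3,919.7302

€3,919.73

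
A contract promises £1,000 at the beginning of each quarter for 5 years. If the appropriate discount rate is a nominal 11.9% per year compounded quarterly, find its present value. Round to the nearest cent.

£15,355.55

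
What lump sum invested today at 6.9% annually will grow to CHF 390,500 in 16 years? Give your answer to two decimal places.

CHF 134,269.62

Discount factor = (1+0.069)^(−16) = 0.343840; PV = 390,500 × 0.343840 = 134,269.6185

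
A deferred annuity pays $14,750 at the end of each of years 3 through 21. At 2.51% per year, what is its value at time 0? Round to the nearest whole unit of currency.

PV at t=2 (ordinary 19-year annuity): 14750 × a(19|0.0251) = 14750 × 14.965365 = 220,739.1375
Discount back 2 years: 220,739.1375 × (1+0.0251)^(−2) = 220,739.1375 × 0.951629 = 210,061.6992

$210,062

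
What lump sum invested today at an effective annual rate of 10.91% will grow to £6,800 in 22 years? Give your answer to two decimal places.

PV = FV·(1+i)^(−n) = 6,800 × 0.102481 = 696.8726

£696.87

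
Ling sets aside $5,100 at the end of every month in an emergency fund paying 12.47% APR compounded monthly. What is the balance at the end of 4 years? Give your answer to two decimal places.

Periodic rate i = 0.1247/12 = 0.0103917; n = 4 × 12 = 48 periods.
FV = PMT · [(1+i)^n − 1] / i = 5100 · 61.829441 = 315,330.1504

$315,330.15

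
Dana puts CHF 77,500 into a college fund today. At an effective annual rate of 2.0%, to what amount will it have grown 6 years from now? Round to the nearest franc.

CHF 87,278

FV = PV·(1+i)^n = 77,500 × 1.126162 = 87,277.5875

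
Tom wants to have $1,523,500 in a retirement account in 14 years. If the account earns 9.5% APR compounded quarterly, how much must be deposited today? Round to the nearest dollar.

$409,245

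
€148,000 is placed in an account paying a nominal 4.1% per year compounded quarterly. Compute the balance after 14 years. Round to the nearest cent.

Periodic rate i = 0.041/4 = 0.01025; n = 14 × 4 = 56 periods.
FV = PV·(1+i)^n = 148,000 × 1.770175 = 261,985.8442

€261,985.84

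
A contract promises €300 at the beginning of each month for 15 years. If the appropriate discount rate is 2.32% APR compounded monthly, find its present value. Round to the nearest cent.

Periodic rate i = 0.0232/12 = 0.00193333; n = 15 × 12 = 180 periods.
PV = PMT · [1 − (1+i)^(−n)] / i × (1+i) = 300 · 152.188763 = 45,656.6288
(Beginning-of-period payments → annuity-due factor ×(1+i).)

€45,656.63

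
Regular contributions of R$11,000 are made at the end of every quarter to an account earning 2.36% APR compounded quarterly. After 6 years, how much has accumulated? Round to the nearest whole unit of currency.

R$282,712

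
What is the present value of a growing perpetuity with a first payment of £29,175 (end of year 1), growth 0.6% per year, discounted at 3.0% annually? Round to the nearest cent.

PV = PMT / (i − g) = 29175 / (0.03 − 0.006) = 29175 / 0.024000 = 1,215,625.0000

£1,215,625.00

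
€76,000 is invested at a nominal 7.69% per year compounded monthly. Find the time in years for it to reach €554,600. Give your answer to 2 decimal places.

Periodic rate i = 0.0769/12 = 0.00640833.
n = ln(554600/76000) / ln(1+0.00640833) = ln(7.29737) / 0.006388 = 311.1379 months
= 311.1379/12 years

25.93 years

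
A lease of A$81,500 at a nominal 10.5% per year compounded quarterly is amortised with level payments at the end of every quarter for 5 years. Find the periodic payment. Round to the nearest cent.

With 4 periods per year: i = 0.02625, n = 20.
Annuity-PV factor = 15.406659; PMT = 81500 / 15.406659 = 5,289.9203

A$5,289.92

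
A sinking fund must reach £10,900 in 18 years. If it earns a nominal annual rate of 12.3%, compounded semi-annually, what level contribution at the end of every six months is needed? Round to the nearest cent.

With 2 periods per year: i = 0.0615, n = 36.
FV-annuity factor = 123.134078; PMT = 10900 / 123.134078 = 88.5214

£88.52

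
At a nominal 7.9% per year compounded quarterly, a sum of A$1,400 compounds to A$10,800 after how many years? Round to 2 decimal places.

26.12 years

Periodic rate i = 0.079/4 = 0.01975.
n = ln(10800/1400) / ln(1+0.01975) = ln(7.71429) / 0.019557 = 104.4650 quarters
= 104.4650/4 years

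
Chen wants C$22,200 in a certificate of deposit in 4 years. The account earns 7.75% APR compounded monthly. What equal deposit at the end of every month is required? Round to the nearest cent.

Periodic rate i = 0.0775/12 = 0.00645833; n = 4 × 12 = 48 periods.
FV-annuity factor = 56.061955; PMT = 22200 / 56.061955 = 395.9905

C$395.99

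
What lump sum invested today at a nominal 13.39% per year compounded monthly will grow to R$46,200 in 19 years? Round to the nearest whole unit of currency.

Periodic rate i = 0.1339/12 = 0.0111583; n = 19 × 12 = 228 periods.
Discount factor = (1+0.0111583)^(−228) = 0.079658; PV = 46,200 × 0.079658 = 3,680.2072

R$3,680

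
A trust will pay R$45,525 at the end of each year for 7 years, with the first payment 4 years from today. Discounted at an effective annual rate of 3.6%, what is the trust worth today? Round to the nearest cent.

PV at t=3 (ordinary 7-year annuity): 45525 × a(7|0.036) = 45525 × 6.091790 = 277,328.7336
PV₀ = 277,328.7336 / (1+0.036)^3 = 277,328.7336 / 1.111935 = 249,410.9992

R$249,411.00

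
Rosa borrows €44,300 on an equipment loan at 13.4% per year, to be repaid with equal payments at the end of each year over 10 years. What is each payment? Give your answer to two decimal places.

€8,294.96

PMT = 44300 / ( [1 − (1+0.134)^(−10)] / 0.134 ) = 44300 / 5.340592 = 8,294.9600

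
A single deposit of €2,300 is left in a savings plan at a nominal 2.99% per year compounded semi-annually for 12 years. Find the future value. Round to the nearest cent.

€3,283.97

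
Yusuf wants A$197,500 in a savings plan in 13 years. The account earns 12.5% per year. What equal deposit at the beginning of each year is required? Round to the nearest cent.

A$6,055.93

FV-annuity factor × (1+i) = 32.612643; PMT = 197500 / 32.612643 = 6,055.9336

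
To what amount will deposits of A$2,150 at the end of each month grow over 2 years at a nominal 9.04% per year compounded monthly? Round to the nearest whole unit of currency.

A$56,327

Periodic rate i = 0.0904/12 = 0.00753333; n = 2 × 12 = 24 periods.
FV = 2150 × [(1+0.00753333)^24 − 1] / 0.00753333 = 2150 × 26.198747 = 56,327.3068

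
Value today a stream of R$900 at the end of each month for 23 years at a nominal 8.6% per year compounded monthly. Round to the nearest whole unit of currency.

R$108,085

Periodic rate i = 0.086/12 = 0.00716667; n = 23 × 12 = 276 periods.
Annuity factor a(276|0.00716667) = 120.094184; PV = 900 × 120.094184 = 108,084.7658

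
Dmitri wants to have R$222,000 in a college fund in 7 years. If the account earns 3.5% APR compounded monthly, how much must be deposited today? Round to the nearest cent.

R$173,822.38

Periodic rate i = 0.035/12 = 0.00291667; n = 7 × 12 = 84 periods.
PV = FV·(1+i)^(−n) = 222,000 × 0.782984 = 173,822.3812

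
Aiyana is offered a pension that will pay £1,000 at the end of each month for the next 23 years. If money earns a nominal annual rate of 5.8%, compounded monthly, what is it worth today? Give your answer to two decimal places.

Periodic rate i = 0.058/12 = 0.00483333; n = 23 × 12 = 276 periods.
PV = PMT · [1 − (1+i)^(−n)] / i = 1000 · 152.220139 = 152,220.1392

£152,220.14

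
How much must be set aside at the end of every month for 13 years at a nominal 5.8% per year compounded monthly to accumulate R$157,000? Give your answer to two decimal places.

With 12 periods per year: i = 0.00483333, n = 156.
PMT = 157000 / ( [(1+0.00483333)^156 − 1] / 0.00483333 ) = 157000 / 232.060950 = 676.5464

R$676.55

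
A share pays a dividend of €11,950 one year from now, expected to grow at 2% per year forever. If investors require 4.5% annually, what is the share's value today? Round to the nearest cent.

€478,000.00

PV = D₁/(r − g) = 11950/(0.045 − 0.02) = 478,000.0000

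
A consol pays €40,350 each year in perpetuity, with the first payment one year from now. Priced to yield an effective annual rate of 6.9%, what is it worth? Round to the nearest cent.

€584,782.61

PV = C/r = 40350/0.069 = 584,782.6087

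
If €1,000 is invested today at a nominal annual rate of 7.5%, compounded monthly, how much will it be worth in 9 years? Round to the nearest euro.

i = 0.075/12 = 0.00625 per month; n = 9·12 = 108.
FV = 1,000 × (1 + 0.00625)^108 = 1,959.9116

€1,960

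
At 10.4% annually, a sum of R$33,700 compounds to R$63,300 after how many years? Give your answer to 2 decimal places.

6.37 years

n = ln(63300/33700) / ln(1+0.104) = ln(1.87834) / 0.098940 = 6.3714 years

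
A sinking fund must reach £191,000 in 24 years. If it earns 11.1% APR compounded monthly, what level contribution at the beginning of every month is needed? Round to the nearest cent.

£132.83

With 12 periods per year: i = 0.00925, n = 288.
FV-annuity factor × (1+i) = 1437.924091; PMT = 191000 / 1437.924091 = 132.8304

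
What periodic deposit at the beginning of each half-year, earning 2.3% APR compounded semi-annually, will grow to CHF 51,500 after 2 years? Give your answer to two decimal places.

With 2 periods per year: i = 0.0115, n = 4.
FV-annuity factor × (1+i) = 4.116330; PMT = 51500 / 4.116330 = 12,511.1443

CHF 12,511.14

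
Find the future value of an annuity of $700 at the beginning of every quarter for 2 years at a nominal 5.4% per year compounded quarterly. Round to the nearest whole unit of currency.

i = 0.054/4 = 0.0135 per quarter; n = 2·4 = 8.
FV = PMT · [(1+i)^n − 1] / i × (1+i) = 700 · 8.501623 = 5,951.1363
(annuity-due: payments at period start, so ×(1+i).)

$5,951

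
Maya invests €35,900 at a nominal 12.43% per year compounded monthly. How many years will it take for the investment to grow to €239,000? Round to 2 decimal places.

15.33 years

Periodic rate i = 0.1243/12 = 0.0103583.
(1+i)^n = 239000/35900 = 6.65738, so n = ln 6.65738 / ln 1.01036 = 183.9608 months
= 183.9608/12 years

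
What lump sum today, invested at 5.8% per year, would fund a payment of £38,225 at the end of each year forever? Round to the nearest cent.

£659,051.72

PV = C/r = 38225/0.058 = 659,051.7241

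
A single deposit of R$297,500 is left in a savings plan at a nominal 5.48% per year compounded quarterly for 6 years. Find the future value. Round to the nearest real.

Periodic rate i = 0.0548/4 = 0.0137; n = 6 × 4 = 24 periods.
297,500 × (1+0.0137)^24 = 297,500 × 1.386203 = 412,395.2799

R$412,395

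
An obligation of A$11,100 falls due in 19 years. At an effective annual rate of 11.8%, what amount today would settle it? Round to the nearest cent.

A$1,333.30

PV = FV·(1+i)^(−n) = 11,100 × 0.120117 = 1,333.3026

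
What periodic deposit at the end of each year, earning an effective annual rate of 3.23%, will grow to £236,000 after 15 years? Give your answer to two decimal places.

PMT = 236000 / ( [(1+0.0323)^15 − 1] / 0.0323 ) = 236000 / 18.915647 = 12,476.4433

£12,476.44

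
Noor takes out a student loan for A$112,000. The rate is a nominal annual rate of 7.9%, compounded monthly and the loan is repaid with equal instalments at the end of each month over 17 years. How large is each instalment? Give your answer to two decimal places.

With 12 periods per year: i = 0.00658333, n = 204.
PMT = 112000 / ( [1 − (1+0.00658333)^(−204)] / 0.00658333 ) = 112000 / 112.068930 = 999.3849

A$999.38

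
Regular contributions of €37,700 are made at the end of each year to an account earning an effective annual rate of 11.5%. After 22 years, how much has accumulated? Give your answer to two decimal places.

€3,267,105.19

FV = 37700 × [(1+0.115)^22 − 1] / 0.115 = 37700 × 86.660615 = 3,267,105.1880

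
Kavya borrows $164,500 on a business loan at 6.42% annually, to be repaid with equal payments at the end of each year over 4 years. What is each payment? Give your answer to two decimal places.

PMT = 164500 / ( [1 − (1+0.0642)^(−4)] / 0.0642 ) = 164500 / 3.432039 = 47,930.6921

$47,930.69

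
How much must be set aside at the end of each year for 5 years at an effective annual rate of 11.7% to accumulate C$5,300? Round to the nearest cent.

PMT = 5300 / ( [(1+0.117)^5 − 1] / 0.117 ) = 5300 / 6.315085 = 839.2602

C$839.26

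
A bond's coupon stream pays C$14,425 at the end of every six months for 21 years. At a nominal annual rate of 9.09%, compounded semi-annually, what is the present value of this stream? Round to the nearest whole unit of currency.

C$268,308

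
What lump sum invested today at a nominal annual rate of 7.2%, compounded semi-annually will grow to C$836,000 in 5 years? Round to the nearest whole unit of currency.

C$586,960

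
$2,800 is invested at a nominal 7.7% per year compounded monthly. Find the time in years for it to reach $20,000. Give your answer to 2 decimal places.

25.62 years

Periodic rate i = 0.077/12 = 0.00641667.
(1+i)^n = 20000/2800 = 7.14286, so n = ln 7.14286 / ln 1.00642 = 307.3892 months
= 307.3892/12 years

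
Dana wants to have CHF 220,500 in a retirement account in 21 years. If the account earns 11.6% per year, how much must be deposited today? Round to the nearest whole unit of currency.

CHF 22,002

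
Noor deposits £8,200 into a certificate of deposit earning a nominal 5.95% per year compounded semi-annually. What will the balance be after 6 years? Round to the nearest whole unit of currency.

£11,657

Periodic rate i = 0.0595/2 = 0.02975; n = 6 × 2 = 12 periods.
8,200 × (1+0.02975)^12 = 8,200 × 1.421614 = 11,657.2325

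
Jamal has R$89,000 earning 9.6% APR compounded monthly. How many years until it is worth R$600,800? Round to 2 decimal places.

19.97 years

Periodic rate i = 0.096/12 = 0.008.
(1+i)^n = 600800/89000 = 6.75056, so n = ln 6.75056 / ln 1.008 = 239.6568 months
= 239.6568/12 years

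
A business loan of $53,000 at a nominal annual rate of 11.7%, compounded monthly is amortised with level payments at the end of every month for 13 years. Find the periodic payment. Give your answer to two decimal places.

$662.59

i = 0.117/12 = 0.00975 per month; n = 13·12 = 156.
PMT = 53000 / ( [1 − (1+0.00975)^(−156)] / 0.00975 ) = 53000 / 79.988833 = 662.5925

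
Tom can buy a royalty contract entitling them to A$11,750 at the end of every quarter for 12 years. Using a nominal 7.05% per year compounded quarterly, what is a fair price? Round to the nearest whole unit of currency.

A$378,465

With 4 periods per year: i = 0.017625, n = 48.
Annuity factor a(48|0.017625) = 32.209821; PV = 11750 × 32.209821 = 378,465.3976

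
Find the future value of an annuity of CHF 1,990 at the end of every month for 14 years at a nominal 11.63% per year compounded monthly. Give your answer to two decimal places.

CHF 832,599.49

i = 0.1163/12 = 0.00969167 per month; n = 14·12 = 168.
FV = PMT · [(1+i)^n − 1] / i = 1990 · 418.391702 = 832,599.4873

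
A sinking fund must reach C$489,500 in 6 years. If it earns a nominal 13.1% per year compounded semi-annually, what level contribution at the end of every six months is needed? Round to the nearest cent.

Periodic rate i = 0.131/2 = 0.0655; n = 6 × 2 = 12 periods.
FV-annuity factor = 17.421713; PMT = 489500 / 17.421713 = 28,097.1230

C$28,097.12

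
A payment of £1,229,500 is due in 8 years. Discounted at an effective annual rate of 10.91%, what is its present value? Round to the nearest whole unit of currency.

Discount factor = (1+0.1091)^(−8) = 0.436751; PV = 1,229,500 × 0.436751 = 536,985.9104

£536,986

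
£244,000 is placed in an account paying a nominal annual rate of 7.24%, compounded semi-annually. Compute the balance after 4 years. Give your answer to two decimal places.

With 2 periods per year: i = 0.0362, n = 8.
244,000 × (1+0.0362)^8 = 244,000 × 1.329073 = 324,293.7136

£324,293.71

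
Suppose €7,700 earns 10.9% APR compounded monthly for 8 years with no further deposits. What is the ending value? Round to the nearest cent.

€18,343.66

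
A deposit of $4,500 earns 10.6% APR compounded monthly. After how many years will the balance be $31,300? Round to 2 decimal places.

18.38 years

Periodic rate i = 0.106/12 = 0.00883333.
(1+i)^n = 31300/4500 = 6.95556, so n = ln 6.95556 / ln 1.00883 = 220.5390 months
= 220.5390/12 years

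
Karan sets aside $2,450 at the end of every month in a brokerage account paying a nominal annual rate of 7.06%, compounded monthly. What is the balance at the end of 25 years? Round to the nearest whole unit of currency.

Periodic rate i = 0.0706/12 = 0.00588333; n = 25 × 12 = 300 periods.
FV = 2450 × [(1+0.00588333)^300 − 1] / 0.00588333 = 2450 × 817.808345 = 2,003,630.4453

$2,003,630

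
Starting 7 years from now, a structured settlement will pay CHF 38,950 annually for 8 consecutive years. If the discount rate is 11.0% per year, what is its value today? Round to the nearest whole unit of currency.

CHF 107,164

PV at t=6 (ordinary 8-year annuity): 38950 × a(8|0.11) = 38950 × 5.146123 = 200,441.4815
PV₀ = 200,441.4815 / (1+0.11)^6 = 200,441.4815 / 1.870415 = 107,164.2013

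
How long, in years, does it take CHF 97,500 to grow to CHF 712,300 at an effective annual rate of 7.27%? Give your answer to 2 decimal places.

28.34 years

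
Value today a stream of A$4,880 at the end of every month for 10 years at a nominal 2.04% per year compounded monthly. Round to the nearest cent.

A$529,326.07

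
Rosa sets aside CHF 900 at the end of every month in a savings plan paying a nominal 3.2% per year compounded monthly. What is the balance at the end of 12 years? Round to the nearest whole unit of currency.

With 12 periods per year: i = 0.00266667, n = 144.
Accumulation factor s(144|0.00266667) = 175.273229; FV = 900 × 175.273229 = 157,745.9059

CHF 157,746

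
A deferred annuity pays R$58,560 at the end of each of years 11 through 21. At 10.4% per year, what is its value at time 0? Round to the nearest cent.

R$138,847.39

PV at t=10 (ordinary 11-year annuity): 58560 × a(11|0.104) = 58560 × 6.377161 = 373,446.5404
Discount back 10 years: 373,446.5404 × (1+0.104)^(−10) = 373,446.5404 × 0.371800 = 138,847.3856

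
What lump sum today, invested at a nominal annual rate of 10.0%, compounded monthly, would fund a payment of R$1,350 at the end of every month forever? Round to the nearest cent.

Periodic rate i = 0.1/12 = 0.00833333.
PV = PMT / i = 1350 / 0.00833333 = 162,000.0000

R$162,000.00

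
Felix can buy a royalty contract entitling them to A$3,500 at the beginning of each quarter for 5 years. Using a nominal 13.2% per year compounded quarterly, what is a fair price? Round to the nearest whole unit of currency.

Periodic rate i = 0.132/4 = 0.033; n = 5 × 4 = 20 periods.
Annuity factor a(20|0.033) × (1+i) = 14.950689; PV = 3500 × 14.950689 = 52,327.4104
(Beginning-of-period payments → annuity-due factor ×(1+i).)

A$52,327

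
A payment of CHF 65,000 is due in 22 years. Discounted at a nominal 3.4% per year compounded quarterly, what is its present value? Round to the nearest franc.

CHF 30,863

With 4 periods per year: i = 0.0085, n = 88.
Discount factor = (1+0.0085)^(−88) = 0.474811; PV = 65,000 × 0.474811 = 30,862.7011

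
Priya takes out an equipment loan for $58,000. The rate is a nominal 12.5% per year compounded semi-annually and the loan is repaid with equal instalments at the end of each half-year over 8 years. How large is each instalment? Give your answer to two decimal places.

i = 0.125/2 = 0.0625 per half-year; n = 8·2 = 16.
Annuity-PV factor = 9.934635; PMT = 58000 / 9.934635 = 5,838.1613

$5,838.16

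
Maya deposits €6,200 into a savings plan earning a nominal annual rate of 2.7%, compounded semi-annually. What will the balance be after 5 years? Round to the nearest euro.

i = 0.027/2 = 0.0135 per half-year; n = 5·2 = 10.
6,200 × (1+0.0135)^10 = 6,200 × 1.143504 = 7,089.7222

€7,090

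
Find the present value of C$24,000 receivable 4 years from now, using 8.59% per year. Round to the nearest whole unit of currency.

PV = 24,000 / (1 + 0.0859)^4 = 24,000 / 1.390463 = 17,260.4419

C$17,260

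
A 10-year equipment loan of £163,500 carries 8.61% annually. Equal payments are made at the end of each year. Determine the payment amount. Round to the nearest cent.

£25,040.93

PMT = 163500 / ( [1 − (1+0.0861)^(−10)] / 0.0861 ) = 163500 / 6.529311 = 25,040.9267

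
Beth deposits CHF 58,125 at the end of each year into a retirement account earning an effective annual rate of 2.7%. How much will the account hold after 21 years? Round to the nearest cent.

CHF 1,614,073.88

FV = 58125 × [(1+0.027)^21 − 1] / 0.027 = 58125 × 27.769013 = 1,614,073.8772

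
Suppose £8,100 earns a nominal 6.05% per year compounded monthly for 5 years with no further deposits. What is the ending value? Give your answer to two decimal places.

Periodic rate i = 0.0605/12 = 0.00504167; n = 5 × 12 = 60 periods.
FV = PV·(1+i)^n = 8,100 × 1.352210 = 10,952.8978

£10,952.90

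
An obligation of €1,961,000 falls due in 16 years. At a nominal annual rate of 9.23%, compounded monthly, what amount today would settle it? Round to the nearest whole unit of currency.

€450,366

Periodic rate i = 0.0923/12 = 0.00769167; n = 16 × 12 = 192 periods.
Discount factor = (1+0.00769167)^(−192) = 0.229661; PV = 1,961,000 × 0.229661 = 450,365.9149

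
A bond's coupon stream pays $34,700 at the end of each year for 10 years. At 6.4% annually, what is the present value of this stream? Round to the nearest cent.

Annuity factor a(10|0.064) = 7.222592; PV = 34700 × 7.222592 = 250,623.9555

$250,623.96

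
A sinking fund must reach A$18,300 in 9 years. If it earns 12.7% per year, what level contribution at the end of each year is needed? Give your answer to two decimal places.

FV-annuity factor = 15.220642; PMT = 18300 / 15.220642 = 1,202.3146

A$1,202.31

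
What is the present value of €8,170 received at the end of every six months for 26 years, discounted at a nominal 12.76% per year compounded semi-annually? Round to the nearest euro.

€122,920

Periodic rate i = 0.1276/2 = 0.0638; n = 26 × 2 = 52 periods.
PV = 8170 × [1 − (1+0.0638)^(−52)] / 0.0638 = 8170 × 15.045257 = 122,919.7511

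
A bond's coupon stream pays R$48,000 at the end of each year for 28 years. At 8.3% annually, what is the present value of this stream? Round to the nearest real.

PV = 48000 × [1 − (1+0.083)^(−28)] / 0.083 = 48000 × 10.756007 = 516,288.3121

R$516,288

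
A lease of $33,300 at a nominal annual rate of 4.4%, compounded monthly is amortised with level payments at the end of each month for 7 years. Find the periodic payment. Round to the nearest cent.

With 12 periods per year: i = 0.00366667, n = 84.
PMT = 33300 / ( [1 − (1+0.00366667)^(−84)] / 0.00366667 ) = 33300 / 72.182889 = 461.3282

$461.33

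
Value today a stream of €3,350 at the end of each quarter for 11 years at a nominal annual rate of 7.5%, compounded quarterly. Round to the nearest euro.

i = 0.075/4 = 0.01875 per quarter; n = 11·4 = 44.
PV = PMT · [1 − (1+i)^(−n)] / i = 3350 · 29.781573 = 99,768.2700

€99,768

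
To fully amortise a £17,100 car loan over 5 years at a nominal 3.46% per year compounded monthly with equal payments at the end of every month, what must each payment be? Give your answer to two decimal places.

With 12 periods per year: i = 0.00288333, n = 60.
Annuity-PV factor = 55.024153; PMT = 17100 / 55.024153 = 310.7726

£310.77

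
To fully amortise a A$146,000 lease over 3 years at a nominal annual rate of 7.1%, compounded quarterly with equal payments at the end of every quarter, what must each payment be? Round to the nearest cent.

A$13,615.64

Periodic rate i = 0.071/4 = 0.01775; n = 3 × 4 = 12 periods.
PMT = 146000 / ( [1 − (1+0.01775)^(−12)] / 0.01775 ) = 146000 / 10.722962 = 13,615.6410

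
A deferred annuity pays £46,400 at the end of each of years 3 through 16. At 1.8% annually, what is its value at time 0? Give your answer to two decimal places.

Value one period before first payment (t=2): 46400 × [1 − (1+0.018)^(−14)] / 0.018 = 46400 × 12.278411 = 569,718.2483
PV₀ = 569,718.2483 / (1+0.018)^2 = 569,718.2483 / 1.036324 = 549,749.1598

£549,749.16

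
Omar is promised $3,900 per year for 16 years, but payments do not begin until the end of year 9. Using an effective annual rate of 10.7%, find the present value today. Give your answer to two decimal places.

Value one period before first payment (t=8): 3900 × [1 − (1+0.107)^(−16)] / 0.107 = 3900 × 7.508180 = 29,281.9036
PV₀ = 29,281.9036 / (1+0.107)^8 = 29,281.9036 / 2.255179 = 12,984.2940

$12,984.29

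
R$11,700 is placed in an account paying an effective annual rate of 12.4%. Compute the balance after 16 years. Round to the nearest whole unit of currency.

11,700 × (1+0.124)^16 = 11,700 × 6.490243 = 75,935.8470

R$75,936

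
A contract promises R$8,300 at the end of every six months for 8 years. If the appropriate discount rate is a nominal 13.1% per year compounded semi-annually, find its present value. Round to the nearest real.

R$80,800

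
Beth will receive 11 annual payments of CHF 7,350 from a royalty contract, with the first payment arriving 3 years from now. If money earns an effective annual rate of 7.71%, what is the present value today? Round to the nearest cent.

CHF 45,871.61

Value one period before first payment (t=2): 7350 × [1 − (1+0.0771)^(−11)] / 0.0771 = 7350 × 7.240502 = 53,217.6912
PV₀ = 53,217.6912 / (1+0.0771)^2 = 53,217.6912 / 1.160144 = 45,871.6094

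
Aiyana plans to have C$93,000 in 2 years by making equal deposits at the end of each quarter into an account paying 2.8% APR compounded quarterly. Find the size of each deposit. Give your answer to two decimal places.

Periodic rate i = 0.028/4 = 0.007; n = 2 × 4 = 8 periods.
PMT = 93000 / ( [(1+0.007)^8 − 1] / 0.007 ) = 93000 / 8.198768 = 11,343.1675

C$11,343.17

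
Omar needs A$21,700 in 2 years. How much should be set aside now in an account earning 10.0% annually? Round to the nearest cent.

PV = 21,700 / (1 + 0.1)^2 = 21,700 / 1.210000 = 17,933.8843

A$17,933.88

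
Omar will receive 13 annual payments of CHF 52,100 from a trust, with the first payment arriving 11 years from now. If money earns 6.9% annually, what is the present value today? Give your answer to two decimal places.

CHF 224,703.69

PV at t=10 (ordinary 13-year annuity): 52100 × a(13|0.069) = 52100 × 8.405229 = 437,912.4231
Discount back 10 years: 437,912.4231 × (1+0.069)^(−10) = 437,912.4231 × 0.513125 = 224,703.6949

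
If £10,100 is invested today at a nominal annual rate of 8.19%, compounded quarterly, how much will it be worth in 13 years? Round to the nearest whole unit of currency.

With 4 periods per year: i = 0.020475, n = 52.
FV = PV·(1+i)^n = 10,100 × 2.868952 = 28,976.4112

£28,976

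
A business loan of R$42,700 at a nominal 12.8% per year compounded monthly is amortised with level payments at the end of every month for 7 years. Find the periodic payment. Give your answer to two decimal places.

i = 0.128/12 = 0.0106667 per month; n = 7·12 = 84.
Annuity-PV factor = 55.299311; PMT = 42700 / 55.299311 = 772.1615

R$772.16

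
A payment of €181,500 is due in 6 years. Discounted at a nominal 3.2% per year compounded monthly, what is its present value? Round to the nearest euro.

€149,831

With 12 periods per year: i = 0.00266667, n = 72.
Discount factor = (1+0.00266667)^(−72) = 0.825518; PV = 181,500 × 0.825518 = 149,831.4805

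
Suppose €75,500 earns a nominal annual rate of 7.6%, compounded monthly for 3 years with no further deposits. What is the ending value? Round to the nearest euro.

€94,766

With 12 periods per year: i = 0.00633333, n = 36.
FV = 75,500 × (1 + 0.00633333)^36 = 94,766.2838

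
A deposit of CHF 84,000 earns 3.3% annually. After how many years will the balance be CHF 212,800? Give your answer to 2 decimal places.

n = ln(212800/84000) / ln(1+0.033) = ln(2.53333) / 0.032467 = 28.6300 years

28.63 years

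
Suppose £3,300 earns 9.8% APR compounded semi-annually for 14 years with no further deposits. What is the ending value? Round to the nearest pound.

i = 0.098/2 = 0.049 per half-year; n = 14·2 = 28.
3,300 × (1+0.049)^28 = 3,300 × 3.816925 = 12,595.8537

£12,596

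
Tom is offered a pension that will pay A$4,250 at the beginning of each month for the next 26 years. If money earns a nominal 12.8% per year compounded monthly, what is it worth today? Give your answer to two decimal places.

A$387,988.42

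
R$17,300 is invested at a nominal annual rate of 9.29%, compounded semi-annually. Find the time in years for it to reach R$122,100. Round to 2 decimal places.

21.52 years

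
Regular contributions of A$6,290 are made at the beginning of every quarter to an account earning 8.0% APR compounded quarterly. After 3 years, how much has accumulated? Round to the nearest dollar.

A$86,049

With 4 periods per year: i = 0.02, n = 12.
Accumulation factor s(12|0.02) × (1+i) = 13.680332; FV = 6290 × 13.680332 = 86,049.2853
(Beginning-of-period payments → annuity-due factor ×(1+i).)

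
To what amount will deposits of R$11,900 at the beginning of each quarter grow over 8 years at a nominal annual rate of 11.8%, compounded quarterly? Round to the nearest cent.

Periodic rate i = 0.118/4 = 0.0295; n = 8 × 4 = 32 periods.
FV = PMT · [(1+i)^n − 1] / i × (1+i) = 11900 · 53.582194 = 637,628.1131
(annuity-due: payments at period start, so ×(1+i).)

R$637,628.11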